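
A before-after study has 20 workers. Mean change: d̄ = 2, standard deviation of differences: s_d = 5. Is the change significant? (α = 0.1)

t = d̄/(s_d/√n) = 2/(5/√20) = 1.789. df = 19, critical t = ±1.729. Reject H₀.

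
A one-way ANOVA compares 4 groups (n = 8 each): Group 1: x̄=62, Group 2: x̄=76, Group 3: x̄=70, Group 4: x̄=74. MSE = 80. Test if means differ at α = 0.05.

Grand mean = 70.5. SS_between = 920.0, MS_between = 306.67. F = 3.833, F_crit ≈ 2.947. Reject H₀.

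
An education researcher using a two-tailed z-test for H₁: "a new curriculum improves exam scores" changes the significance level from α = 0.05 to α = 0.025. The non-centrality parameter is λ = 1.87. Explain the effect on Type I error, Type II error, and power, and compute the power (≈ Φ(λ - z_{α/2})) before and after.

Decreasing α from 0.05 to 0.025:
• Type I error rate decreases (α is the Type I rate by definition).
• Critical value moves from z_{α/2} = 1.96 to 2.241, so power = Φ(λ - z_{α/2}) goes from Φ(1.87 - 1.96) = 0.464 to Φ(1.87 - 2.241) = 0.355.
• Type II error rate β = 1 - power therefore increases (0.536 → 0.645).
Appropriate when false positives are costly — here, adopting a curriculum that gives no real benefit — disruption for nothing.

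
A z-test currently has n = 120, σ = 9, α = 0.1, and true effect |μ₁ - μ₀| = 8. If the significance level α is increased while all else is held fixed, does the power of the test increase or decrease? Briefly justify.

Power increases: a larger α lowers the critical value, so more of the H₁ sampling distribution falls in the rejection region.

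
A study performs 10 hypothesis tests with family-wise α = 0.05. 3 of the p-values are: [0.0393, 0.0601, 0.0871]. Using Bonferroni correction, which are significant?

Bonferroni α = 0.05/10 = 0.005. None of the given p-values are significant.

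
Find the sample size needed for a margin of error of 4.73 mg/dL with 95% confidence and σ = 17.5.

n = (z*σ/E)² = (1.96×17.5/4.73)² = 52.6 → n = 53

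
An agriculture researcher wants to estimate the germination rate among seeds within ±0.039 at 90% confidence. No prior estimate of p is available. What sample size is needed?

Conservative approach: use p = 0.5 (maximizes p(1-p) = 0.25). n = z²(0.25)/E² = 1.645²×0.25/0.039² = 444.8 → n = 445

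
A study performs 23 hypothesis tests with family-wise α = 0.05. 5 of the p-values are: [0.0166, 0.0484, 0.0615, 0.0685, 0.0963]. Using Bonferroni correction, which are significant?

Bonferroni α = 0.05/23 = 0.00217. None of the given p-values are significant.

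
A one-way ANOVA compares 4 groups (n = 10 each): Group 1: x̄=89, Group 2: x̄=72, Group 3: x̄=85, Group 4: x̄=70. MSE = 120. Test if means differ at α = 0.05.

Grand mean = 79.0. SS_between = 2660.0, MS_between = 886.67. F = 7.389, F_crit ≈ 2.866. Reject H₀.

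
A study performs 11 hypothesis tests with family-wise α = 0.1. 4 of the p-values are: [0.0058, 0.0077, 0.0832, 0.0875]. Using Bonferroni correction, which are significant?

Bonferroni α = 0.1/11 = 0.00909. Significant p-values: [0.0058, 0.0077]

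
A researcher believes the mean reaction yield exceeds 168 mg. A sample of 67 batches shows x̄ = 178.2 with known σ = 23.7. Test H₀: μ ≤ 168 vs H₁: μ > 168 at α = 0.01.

z = 3.523. Critical value: 2.33. Reject H₀.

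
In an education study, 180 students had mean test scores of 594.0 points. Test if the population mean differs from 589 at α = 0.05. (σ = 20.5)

z = (x̄ - μ₀)/(σ/√n) = (594.0 - 589)/(20.5/√180) = 3.272. Critical value: ±1.96. Since |3.272| > 1.96, Reject H₀.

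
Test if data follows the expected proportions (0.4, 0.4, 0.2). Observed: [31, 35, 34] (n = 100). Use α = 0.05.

Expected: [40.0, 40.0, 20.0]. χ² = 12.45. df = 2, critical = 5.991. Reject H₀.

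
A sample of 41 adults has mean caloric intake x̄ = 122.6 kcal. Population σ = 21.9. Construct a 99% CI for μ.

CI = x̄ ± z*(σ/√n) = 122.6 ± 2.576(21.9/√41) = 122.6 ± 8.81 = (113.79, 131.41)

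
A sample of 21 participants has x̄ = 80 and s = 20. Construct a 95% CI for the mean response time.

CI = x̄ ± t*(s/√n) = 80 ± 2.086(20/√21) = (70.9, 89.1)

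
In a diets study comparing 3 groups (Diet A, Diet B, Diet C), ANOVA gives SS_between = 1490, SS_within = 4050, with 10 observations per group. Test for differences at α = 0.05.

df_between = 2, df_within = 27. F = MS_between/MS_within = 745.0/150.0 = 4.967. F_crit ≈ 3.354. Reject H₀. At least one mean differs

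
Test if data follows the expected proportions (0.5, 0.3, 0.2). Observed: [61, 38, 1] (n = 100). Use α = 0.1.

Expected: [50.0, 30.0, 20.0]. χ² = 22.603. df = 2, critical = 4.605. Reject H₀.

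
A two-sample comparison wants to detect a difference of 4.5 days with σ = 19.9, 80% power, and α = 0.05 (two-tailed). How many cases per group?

n per group = 2(z_α/2 + z_β)²σ²/d² = 2×(1.96 + 0.84)²×19.9²/4.5² = 306.6 → n = 307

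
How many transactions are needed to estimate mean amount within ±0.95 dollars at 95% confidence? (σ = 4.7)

n = (z*σ/E)² = (1.96×4.7/0.95)² = 94.03 → n = 95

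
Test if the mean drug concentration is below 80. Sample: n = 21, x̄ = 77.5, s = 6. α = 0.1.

t = (77.5 - 80)/(6/√21) = -1.909, df = 20. Critical t = -1.325. Reject H₀.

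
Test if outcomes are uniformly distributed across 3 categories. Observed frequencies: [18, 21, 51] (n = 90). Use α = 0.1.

Expected = 30 each. χ² = Σ(O-E)²/E = 22.2. df = 2, critical value = 4.605. Reject H₀.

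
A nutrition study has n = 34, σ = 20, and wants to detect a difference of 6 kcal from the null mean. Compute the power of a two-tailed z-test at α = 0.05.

SE = σ/√n = 20/√34 = 3.43. Non-centrality λ = d/SE = 6/3.43 = 1.749. Power ≈ Φ(λ - z_{α/2}) = Φ(1.749 - 1.96) = Φ(-0.211) = 0.417.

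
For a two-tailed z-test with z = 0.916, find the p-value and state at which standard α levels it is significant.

p = 2·P(Z > |0.916|) = 2·(1 - Φ(0.916)) ≈ 0.3597. Not significant at any standard level.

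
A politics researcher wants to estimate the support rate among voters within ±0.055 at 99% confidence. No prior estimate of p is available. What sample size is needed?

Conservative approach: use p = 0.5 (maximizes p(1-p) = 0.25). n = z²(0.25)/E² = 2.576²×0.25/0.055² = 548.4 → n = 549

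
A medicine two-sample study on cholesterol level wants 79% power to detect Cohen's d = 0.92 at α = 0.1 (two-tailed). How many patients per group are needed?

z_{α/2} = 1.645, z_β = Φ⁻¹(0.79) = 0.806. For large effect (d = 0.92): n per group = 2(z_{α/2} + z_β)²/d² = 2(1.645 + 0.806)²/0.92² = 14.2 → 15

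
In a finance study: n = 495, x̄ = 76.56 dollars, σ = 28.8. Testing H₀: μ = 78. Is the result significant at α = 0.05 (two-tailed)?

z = (76.56 - 78)/(28.8/√495) = -1.112. Since |z| ≤ 1.96, not significant at α = 0.05.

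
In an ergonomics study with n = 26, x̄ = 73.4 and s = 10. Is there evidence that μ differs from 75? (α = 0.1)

t = (x̄ - μ₀)/(s/√n) = (73.4 - 75)/(10/√26) = -0.816. df = 25, critical t = ±1.708. Fail to reject H₀.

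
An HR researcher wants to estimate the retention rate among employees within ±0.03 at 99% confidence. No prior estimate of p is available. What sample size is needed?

Conservative approach: use p = 0.5 (maximizes p(1-p) = 0.25). n = z²(0.25)/E² = 2.576²×0.25/0.03² = 1843.3 → n = 1844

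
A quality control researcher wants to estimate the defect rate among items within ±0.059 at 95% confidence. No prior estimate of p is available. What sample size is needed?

Conservative approach: use p = 0.5 (maximizes p(1-p) = 0.25). n = z²(0.25)/E² = 1.96²×0.25/0.059² = 275.9 → n = 276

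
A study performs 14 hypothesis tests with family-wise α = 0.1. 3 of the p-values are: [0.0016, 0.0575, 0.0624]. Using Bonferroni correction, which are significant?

Bonferroni α = 0.1/14 = 0.00714. Significant p-values: [0.0016]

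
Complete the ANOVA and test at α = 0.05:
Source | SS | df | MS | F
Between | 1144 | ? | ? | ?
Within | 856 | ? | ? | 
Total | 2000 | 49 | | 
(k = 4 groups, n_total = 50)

df_between = 3, df_within = 46. MS_between = 381.33, MS_within = 18.61. F = 20.492, F_crit ≈ 2.807. Reject H₀.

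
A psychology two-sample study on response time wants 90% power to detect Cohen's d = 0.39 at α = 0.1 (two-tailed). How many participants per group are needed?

z_{α/2} = 1.645, z_β = Φ⁻¹(0.9) = 1.282. For small effect (d = 0.39): n per group = 2(z_{α/2} + z_β)²/d² = 2(1.645 + 1.282)²/0.39² = 112.7 → 113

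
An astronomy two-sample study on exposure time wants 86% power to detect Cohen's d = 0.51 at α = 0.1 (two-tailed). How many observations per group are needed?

z_{α/2} = 1.645, z_β = Φ⁻¹(0.86) = 1.08. For medium effect (d = 0.51): n per group = 2(z_{α/2} + z_β)²/d² = 2(1.645 + 1.08)²/0.51² = 57.1 → 58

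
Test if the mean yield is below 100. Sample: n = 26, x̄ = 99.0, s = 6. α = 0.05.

t = (99.0 - 100)/(6/√26) = -0.85, df = 25. Critical t = -1.708. Fail to reject H₀.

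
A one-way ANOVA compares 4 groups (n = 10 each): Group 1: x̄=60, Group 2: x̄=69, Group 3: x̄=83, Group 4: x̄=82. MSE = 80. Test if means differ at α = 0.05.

Grand mean = 73.5. SS_between = 3650.0, MS_between = 1216.67. F = 15.208, F_crit ≈ 2.866. Reject H₀.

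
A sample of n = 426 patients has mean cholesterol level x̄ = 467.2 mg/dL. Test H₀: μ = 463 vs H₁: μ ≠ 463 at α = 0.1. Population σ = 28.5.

z = (x̄ - μ₀)/(σ/√n) = (467.2 - 463)/(28.5/√426) = 3.042. Critical value: ±1.645. Since |3.042| > 1.645, Reject H₀.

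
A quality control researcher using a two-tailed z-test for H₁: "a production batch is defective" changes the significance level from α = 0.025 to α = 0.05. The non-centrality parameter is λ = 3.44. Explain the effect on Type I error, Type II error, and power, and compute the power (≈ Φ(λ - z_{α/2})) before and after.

Increasing α from 0.025 to 0.05:
• Type I error rate increases (α is the Type I rate by definition).
• Critical value moves from z_{α/2} = 2.241 to 1.96, so power = Φ(λ - z_{α/2}) goes from Φ(3.44 - 2.241) = 0.885 to Φ(3.44 - 1.96) = 0.931.
• Type II error rate β = 1 - power therefore decreases (0.115 → 0.069).
Appropriate when false negatives are costly — here, shipping a defective batch — faulty products reach customers.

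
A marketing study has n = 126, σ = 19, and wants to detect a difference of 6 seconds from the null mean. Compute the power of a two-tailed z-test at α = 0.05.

SE = σ/√n = 19/√126 = 1.693. Non-centrality λ = d/SE = 6/1.693 = 3.545. Power ≈ Φ(λ - z_{α/2}) = Φ(3.545 - 1.96) = Φ(1.585) = 0.943.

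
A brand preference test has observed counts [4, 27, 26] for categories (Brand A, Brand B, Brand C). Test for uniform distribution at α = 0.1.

Expected = 19 each. χ² = Σ(O-E)²/E = 17.789. df = 2, critical value = 4.605. Reject H₀.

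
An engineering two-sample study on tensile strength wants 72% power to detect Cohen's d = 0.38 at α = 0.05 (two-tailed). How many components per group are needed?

z_{α/2} = 1.96, z_β = Φ⁻¹(0.72) = 0.583. For small effect (d = 0.38): n per group = 2(z_{α/2} + z_β)²/d² = 2(1.96 + 0.583)²/0.38² = 89.6 → 90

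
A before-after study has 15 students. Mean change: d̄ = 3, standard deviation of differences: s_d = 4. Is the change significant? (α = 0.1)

t = d̄/(s_d/√n) = 3/(4/√15) = 2.905. df = 14, critical t = ±1.761. Reject H₀.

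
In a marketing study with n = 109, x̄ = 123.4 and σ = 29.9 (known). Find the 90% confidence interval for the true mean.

CI = x̄ ± z*(σ/√n) = 123.4 ± 1.645(29.9/√109) = 123.4 ± 4.71 = (118.69, 128.11)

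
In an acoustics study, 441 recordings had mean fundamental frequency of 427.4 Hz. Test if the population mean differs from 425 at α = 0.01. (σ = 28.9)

z = (x̄ - μ₀)/(σ/√n) = (427.4 - 425)/(28.9/√441) = 1.744. Critical value: ±2.576. Since |1.744| ≤ 2.576, Fail to reject H₀.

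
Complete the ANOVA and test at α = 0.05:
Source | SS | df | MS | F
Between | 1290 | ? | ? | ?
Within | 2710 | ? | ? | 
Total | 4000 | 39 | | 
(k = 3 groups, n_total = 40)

df_between = 2, df_within = 37. MS_between = 645.0, MS_within = 73.24. F = 8.806, F_crit ≈ 3.252. Reject H₀.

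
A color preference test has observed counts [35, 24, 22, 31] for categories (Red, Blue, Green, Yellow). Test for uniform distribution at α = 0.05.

Expected = 28 each. χ² = Σ(O-E)²/E = 3.929. df = 3, critical value = 7.815. Fail to reject H₀.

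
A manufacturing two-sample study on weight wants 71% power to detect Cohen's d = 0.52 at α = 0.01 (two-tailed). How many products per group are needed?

z_{α/2} = 2.576, z_β = Φ⁻¹(0.71) = 0.553. For medium effect (d = 0.52): n per group = 2(z_{α/2} + z_β)²/d² = 2(2.576 + 0.553)²/0.52² = 72.4 → 73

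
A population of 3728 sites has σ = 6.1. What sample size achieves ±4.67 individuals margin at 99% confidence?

Without FPC: n₀ = (2.576×6.1/4.67)² = 11.322. With FPC: n = n₀N/(n₀+N-1) = 11.3 → n = 12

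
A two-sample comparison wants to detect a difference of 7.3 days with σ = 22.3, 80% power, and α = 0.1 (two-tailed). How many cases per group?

n per group = 2(z_α/2 + z_β)²σ²/d² = 2×(1.645 + 0.84)²×22.3²/7.3² = 115.3 → n = 116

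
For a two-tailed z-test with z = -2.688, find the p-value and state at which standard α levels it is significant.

p = 2·P(Z > |-2.688|) = 2·(1 - Φ(2.688)) ≈ 0.0072. Significant at α = 0.1; Significant at α = 0.05; Significant at α = 0.01.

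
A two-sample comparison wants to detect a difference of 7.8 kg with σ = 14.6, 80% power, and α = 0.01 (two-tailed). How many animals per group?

n per group = 2(z_α/2 + z_β)²σ²/d² = 2×(2.576 + 0.84)²×14.6²/7.8² = 81.8 → n = 82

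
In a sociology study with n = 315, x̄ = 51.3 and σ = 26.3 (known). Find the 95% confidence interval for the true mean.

CI = x̄ ± z*(σ/√n) = 51.3 ± 1.96(26.3/√315) = 51.3 ± 2.9 = (48.4, 54.2)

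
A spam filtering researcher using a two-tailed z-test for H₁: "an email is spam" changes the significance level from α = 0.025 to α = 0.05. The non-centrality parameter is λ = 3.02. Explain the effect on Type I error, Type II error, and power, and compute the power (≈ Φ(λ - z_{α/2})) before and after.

Increasing α from 0.025 to 0.05:
• Type I error rate increases (α is the Type I rate by definition).
• Critical value moves from z_{α/2} = 2.241 to 1.96, so power = Φ(λ - z_{α/2}) goes from Φ(3.02 - 2.241) = 0.782 to Φ(3.02 - 1.96) = 0.855.
• Type II error rate β = 1 - power therefore decreases (0.218 → 0.145).
Appropriate when false negatives are costly — here, a spam email lands in the inbox.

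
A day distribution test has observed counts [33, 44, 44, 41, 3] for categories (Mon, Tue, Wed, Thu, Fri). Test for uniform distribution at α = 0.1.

Expected = 33 each. χ² = Σ(O-E)²/E = 36.545. df = 4, critical value = 7.779. Reject H₀.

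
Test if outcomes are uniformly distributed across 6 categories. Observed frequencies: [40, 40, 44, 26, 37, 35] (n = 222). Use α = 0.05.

Expected = 37 each. χ² = Σ(O-E)²/E = 5.189. df = 5, critical value = 11.07. Fail to reject H₀.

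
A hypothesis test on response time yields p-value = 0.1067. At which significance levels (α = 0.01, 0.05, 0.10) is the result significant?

p = 0.1067. Not significant at any of the given levels.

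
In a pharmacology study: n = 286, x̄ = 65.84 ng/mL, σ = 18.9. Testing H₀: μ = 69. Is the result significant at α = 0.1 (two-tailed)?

z = (65.84 - 69)/(18.9/√286) = -2.828. Since |z| > 1.645, significant at α = 0.1.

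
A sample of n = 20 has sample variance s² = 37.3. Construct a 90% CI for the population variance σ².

df = 19. χ²_{0.05} = 30.144, χ²_{0.95} = 10.117. CI for σ² = ((n-1)s²/χ²_{α/2}, (n-1)s²/χ²_{1-α/2}) = (19·37.3/30.144, 19·37.3/10.117) = (23.51, 70.05)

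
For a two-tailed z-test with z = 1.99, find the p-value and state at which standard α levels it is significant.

p = 2·P(Z > |1.99|) = 2·(1 - Φ(1.99)) ≈ 0.0466. Significant at α = 0.1; Significant at α = 0.05.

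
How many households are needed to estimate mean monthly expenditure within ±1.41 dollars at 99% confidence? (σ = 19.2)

n = (z*σ/E)² = (2.576×19.2/1.41)² = 1230.4 → n = 1231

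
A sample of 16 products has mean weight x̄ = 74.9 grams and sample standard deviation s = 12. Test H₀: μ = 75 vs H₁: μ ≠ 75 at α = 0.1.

t = (x̄ - μ₀)/(s/√n) = (74.9 - 75)/(12/√16) = -0.033. df = 15, critical t = ±1.753. Fail to reject H₀.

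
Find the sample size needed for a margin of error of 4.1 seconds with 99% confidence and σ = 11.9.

n = (z*σ/E)² = (2.576×11.9/4.1)² = 55.9 → n = 56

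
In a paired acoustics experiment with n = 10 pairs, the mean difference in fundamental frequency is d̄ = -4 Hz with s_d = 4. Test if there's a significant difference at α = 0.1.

t = d̄/(s_d/√n) = -4/(4/√10) = -3.162. df = 9, critical t = ±1.833. Reject H₀.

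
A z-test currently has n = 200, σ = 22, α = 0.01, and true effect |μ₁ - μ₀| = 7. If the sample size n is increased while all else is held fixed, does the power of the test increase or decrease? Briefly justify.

Power increases: a larger n shrinks the standard error σ/√n, moving the sampling distribution under H₁ further from the critical value.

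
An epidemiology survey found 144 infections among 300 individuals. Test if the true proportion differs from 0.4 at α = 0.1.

p̂ = 0.48, p₀ = 0.4. z = (p̂ - p₀)/√(p₀(1-p₀)/n) = 2.828. Critical: ±1.645. Reject H₀.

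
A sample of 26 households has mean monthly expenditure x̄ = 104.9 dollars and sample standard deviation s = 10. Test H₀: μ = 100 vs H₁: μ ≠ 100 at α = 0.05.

t = (x̄ - μ₀)/(s/√n) = (104.9 - 100)/(10/√26) = 2.499. df = 25, critical t = ±2.06. Reject H₀.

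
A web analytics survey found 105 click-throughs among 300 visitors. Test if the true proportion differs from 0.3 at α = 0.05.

p̂ = 0.35, p₀ = 0.3. z = (p̂ - p₀)/√(p₀(1-p₀)/n) = 1.89. Critical: ±1.96. Fail to reject H₀.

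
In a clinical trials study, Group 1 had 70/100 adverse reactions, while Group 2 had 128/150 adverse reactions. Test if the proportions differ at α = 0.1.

p̂₁ = 0.7, p̂₂ = 0.853, pooled p̂ = 0.792. z = -2.926. Critical: ±1.645. Reject H₀.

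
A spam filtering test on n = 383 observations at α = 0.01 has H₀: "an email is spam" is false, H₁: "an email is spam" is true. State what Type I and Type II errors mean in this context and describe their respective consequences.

Type I (false positive): concluding that an email is spam when it is not — a legitimate email is sent to the spam folder and the user misses it. Type II (false negative): failing to conclude that an email is spam when it is — a spam email lands in the inbox. Which is costlier depends on domain priorities and is a judgement call rather than a statistical fact.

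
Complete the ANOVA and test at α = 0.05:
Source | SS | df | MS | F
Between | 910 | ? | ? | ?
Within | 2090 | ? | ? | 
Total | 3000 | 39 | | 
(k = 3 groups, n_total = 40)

df_between = 2, df_within = 37. MS_between = 455.0, MS_within = 56.49. F = 8.055, F_crit ≈ 3.252. Reject H₀.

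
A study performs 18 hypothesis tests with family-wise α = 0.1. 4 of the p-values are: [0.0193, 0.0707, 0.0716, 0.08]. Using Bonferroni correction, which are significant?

Bonferroni α = 0.1/18 = 0.00556. None of the given p-values are significant.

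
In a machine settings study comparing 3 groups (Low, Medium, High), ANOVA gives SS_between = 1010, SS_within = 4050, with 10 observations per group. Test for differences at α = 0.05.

df_between = 2, df_within = 27. F = MS_between/MS_within = 505.0/150.0 = 3.367. F_crit ≈ 3.354. Reject H₀. At least one mean differs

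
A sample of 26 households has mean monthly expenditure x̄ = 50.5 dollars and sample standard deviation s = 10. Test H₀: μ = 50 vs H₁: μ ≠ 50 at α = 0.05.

t = (x̄ - μ₀)/(s/√n) = (50.5 - 50)/(10/√26) = 0.255. df = 25, critical t = ±2.06. Fail to reject H₀.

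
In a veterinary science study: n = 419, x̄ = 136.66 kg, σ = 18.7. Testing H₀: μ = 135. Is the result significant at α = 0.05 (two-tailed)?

z = (136.66 - 135)/(18.7/√419) = 1.817. Since |z| ≤ 1.96, not significant at α = 0.05.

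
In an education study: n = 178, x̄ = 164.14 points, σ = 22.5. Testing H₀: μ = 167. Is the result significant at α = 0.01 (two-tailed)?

z = (164.14 - 167)/(22.5/√178) = -1.696. Since |z| ≤ 2.576, not significant at α = 0.01.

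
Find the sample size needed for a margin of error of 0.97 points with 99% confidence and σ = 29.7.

n = (z*σ/E)² = (2.576×29.7/0.97)² = 6221.01 → n = 6222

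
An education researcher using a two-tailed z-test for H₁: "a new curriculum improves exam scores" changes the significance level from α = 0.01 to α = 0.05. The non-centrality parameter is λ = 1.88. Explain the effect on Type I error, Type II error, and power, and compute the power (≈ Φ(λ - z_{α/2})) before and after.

Increasing α from 0.01 to 0.05:
• Type I error rate increases (α is the Type I rate by definition).
• Critical value moves from z_{α/2} = 2.576 to 1.96, so power = Φ(λ - z_{α/2}) goes from Φ(1.88 - 2.576) = 0.243 to Φ(1.88 - 1.96) = 0.468.
• Type II error rate β = 1 - power therefore decreases (0.757 → 0.532).
Appropriate when false negatives are costly — here, keeping the old curriculum when the new one would have helped students.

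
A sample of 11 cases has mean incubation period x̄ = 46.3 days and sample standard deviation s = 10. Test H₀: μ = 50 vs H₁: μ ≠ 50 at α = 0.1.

t = (x̄ - μ₀)/(s/√n) = (46.3 - 50)/(10/√11) = -1.227. df = 10, critical t = ±1.812. Fail to reject H₀.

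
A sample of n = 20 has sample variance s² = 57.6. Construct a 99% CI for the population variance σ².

df = 19. χ²_{0.005} = 38.582, χ²_{0.995} = 6.844. CI for σ² = ((n-1)s²/χ²_{α/2}, (n-1)s²/χ²_{1-α/2}) = (19·57.6/38.582, 19·57.6/6.844) = (28.37, 159.91)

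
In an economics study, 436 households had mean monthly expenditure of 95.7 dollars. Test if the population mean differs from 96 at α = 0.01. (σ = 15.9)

z = (x̄ - μ₀)/(σ/√n) = (95.7 - 96)/(15.9/√436) = -0.394. Critical value: ±2.576. Since |-0.394| ≤ 2.576, Fail to reject H₀.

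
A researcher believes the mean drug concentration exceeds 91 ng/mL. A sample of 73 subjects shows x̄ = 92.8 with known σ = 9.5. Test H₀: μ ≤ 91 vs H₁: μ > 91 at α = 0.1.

z = 1.619. Critical value: 1.28. Reject H₀.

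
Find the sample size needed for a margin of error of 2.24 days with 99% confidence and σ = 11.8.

n = (z*σ/E)² = (2.576×11.8/2.24)² = 184.1 → n = 185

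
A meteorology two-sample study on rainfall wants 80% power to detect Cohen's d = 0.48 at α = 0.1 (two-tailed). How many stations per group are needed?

z_{α/2} = 1.645, z_β = Φ⁻¹(0.8) = 0.842. For small effect (d = 0.48): n per group = 2(z_{α/2} + z_β)²/d² = 2(1.645 + 0.842)²/0.48² = 53.7 → 54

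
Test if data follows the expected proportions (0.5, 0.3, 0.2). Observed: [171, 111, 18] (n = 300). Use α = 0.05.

Expected: [150.0, 90.0, 60.0]. χ² = 37.24. df = 2, critical = 5.991. Reject H₀.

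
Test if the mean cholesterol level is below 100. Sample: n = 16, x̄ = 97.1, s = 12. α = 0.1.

t = (97.1 - 100)/(12/√16) = -0.967, df = 15. Critical t = -1.341. Fail to reject H₀.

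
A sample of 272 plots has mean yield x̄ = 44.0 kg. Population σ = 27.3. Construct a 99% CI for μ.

CI = x̄ ± z*(σ/√n) = 44.0 ± 2.576(27.3/√272) = 44.0 ± 4.26 = (39.74, 48.26)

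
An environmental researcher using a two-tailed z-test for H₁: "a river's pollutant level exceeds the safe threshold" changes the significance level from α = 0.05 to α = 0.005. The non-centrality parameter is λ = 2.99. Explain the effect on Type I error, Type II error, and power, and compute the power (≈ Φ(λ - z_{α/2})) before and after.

Decreasing α from 0.05 to 0.005:
• Type I error rate decreases (α is the Type I rate by definition).
• Critical value moves from z_{α/2} = 1.96 to 2.807, so power = Φ(λ - z_{α/2}) goes from Φ(2.99 - 1.96) = 0.848 to Φ(2.99 - 2.807) = 0.573.
• Type II error rate β = 1 - power therefore increases (0.152 → 0.427).
Appropriate when false positives are costly — here, shutting down a compliant factory unnecessarily.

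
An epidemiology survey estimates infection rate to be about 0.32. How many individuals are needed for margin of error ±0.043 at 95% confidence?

n = z²p(1-p)/E² = 1.96²×0.32×0.68/0.043² = 452.1 → n = 453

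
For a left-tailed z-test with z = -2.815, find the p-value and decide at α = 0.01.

p = P(Z < -2.815) = Φ(-2.815) ≈ 0.0024. Since p < 0.01, reject H₀ (significant) at α = 0.01.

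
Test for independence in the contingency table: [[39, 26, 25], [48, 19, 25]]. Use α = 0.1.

χ² = 1.998. df = 2, critical = 4.605. Fail to reject H₀. No evidence of dependence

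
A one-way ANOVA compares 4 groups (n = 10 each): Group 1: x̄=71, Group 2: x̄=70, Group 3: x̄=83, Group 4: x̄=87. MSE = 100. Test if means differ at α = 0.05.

Grand mean = 77.75. SS_between = 2187.5, MS_between = 729.17. F = 7.292, F_crit ≈ 2.866. Reject H₀.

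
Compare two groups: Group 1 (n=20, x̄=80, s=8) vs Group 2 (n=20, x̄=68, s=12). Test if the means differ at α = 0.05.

Pooled sp = 10.2. t = 3.721, df = 38. Critical t = ±2.024. Reject H₀.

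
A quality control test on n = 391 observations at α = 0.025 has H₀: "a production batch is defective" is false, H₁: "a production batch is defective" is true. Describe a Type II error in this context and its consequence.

Type II error: failing to reject H₀ when it is false — concluding that a production batch is defective is not supported when in fact it is. Consequence: shipping a defective batch — faulty products reach customers.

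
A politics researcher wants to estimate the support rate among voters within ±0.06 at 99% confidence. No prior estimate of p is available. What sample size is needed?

Conservative approach: use p = 0.5 (maximizes p(1-p) = 0.25). n = z²(0.25)/E² = 2.576²×0.25/0.06² = 460.8 → n = 461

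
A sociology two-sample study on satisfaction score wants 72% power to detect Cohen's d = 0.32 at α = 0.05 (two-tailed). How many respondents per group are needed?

z_{α/2} = 1.96, z_β = Φ⁻¹(0.72) = 0.583. For small effect (d = 0.32): n per group = 2(z_{α/2} + z_β)²/d² = 2(1.96 + 0.583)²/0.32² = 126.3 → 127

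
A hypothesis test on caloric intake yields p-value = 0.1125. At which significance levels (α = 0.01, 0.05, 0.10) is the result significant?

p = 0.1125. Not significant at any of the given levels.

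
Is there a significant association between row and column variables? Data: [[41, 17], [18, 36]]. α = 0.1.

χ² = 15.655. df = 1, critical = 2.706. Reject H₀. Variables are dependent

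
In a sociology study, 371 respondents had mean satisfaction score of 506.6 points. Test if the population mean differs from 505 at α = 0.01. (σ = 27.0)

z = (x̄ - μ₀)/(σ/√n) = (506.6 - 505)/(27.0/√371) = 1.141. Critical value: ±2.576. Since |1.141| ≤ 2.576, Fail to reject H₀.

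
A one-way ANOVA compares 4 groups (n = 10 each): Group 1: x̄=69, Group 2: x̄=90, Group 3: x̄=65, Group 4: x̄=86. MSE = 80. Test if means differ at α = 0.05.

Grand mean = 77.5. SS_between = 4570.0, MS_between = 1523.33. F = 19.042, F_crit ≈ 2.866. Reject H₀.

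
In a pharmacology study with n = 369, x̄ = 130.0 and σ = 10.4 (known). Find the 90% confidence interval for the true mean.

CI = x̄ ± z*(σ/√n) = 130.0 ± 1.645(10.4/√369) = 130.0 ± 0.89 = (129.11, 130.89)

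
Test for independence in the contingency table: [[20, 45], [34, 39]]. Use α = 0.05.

χ² = 3.607. df = 1, critical = 3.841. Fail to reject H₀. No evidence of dependence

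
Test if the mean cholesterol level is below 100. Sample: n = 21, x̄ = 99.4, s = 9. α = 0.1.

t = (99.4 - 100)/(9/√21) = -0.306, df = 20. Critical t = -1.325. Fail to reject H₀.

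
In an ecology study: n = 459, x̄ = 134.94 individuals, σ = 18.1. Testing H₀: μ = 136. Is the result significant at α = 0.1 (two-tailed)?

z = (134.94 - 136)/(18.1/√459) = -1.255. Since |z| ≤ 1.645, not significant at α = 0.1.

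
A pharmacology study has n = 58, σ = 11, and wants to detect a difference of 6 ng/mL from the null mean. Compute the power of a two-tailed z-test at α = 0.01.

SE = σ/√n = 11/√58 = 1.444. Non-centrality λ = d/SE = 6/1.444 = 4.154. Power ≈ Φ(λ - z_{α/2}) = Φ(4.154 - 2.576) = Φ(1.578) = 0.943.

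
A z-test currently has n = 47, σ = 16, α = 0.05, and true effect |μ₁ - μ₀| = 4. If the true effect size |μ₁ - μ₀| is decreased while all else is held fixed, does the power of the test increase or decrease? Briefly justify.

Power decreases: a smaller true effect decreases the non-centrality λ = |μ₁ - μ₀|/(σ/√n).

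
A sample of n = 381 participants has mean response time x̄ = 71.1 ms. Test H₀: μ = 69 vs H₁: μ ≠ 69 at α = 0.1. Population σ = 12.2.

z = (x̄ - μ₀)/(σ/√n) = (71.1 - 69)/(12.2/√381) = 3.36. Critical value: ±1.645. Since |3.36| > 1.645, Reject H₀.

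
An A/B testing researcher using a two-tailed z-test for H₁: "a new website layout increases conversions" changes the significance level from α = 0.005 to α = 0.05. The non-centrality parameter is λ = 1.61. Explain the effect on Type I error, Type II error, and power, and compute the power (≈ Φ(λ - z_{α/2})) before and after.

Increasing α from 0.005 to 0.05:
• Type I error rate increases (α is the Type I rate by definition).
• Critical value moves from z_{α/2} = 2.807 to 1.96, so power = Φ(λ - z_{α/2}) goes from Φ(1.61 - 2.807) = 0.116 to Φ(1.61 - 1.96) = 0.363.
• Type II error rate β = 1 - power therefore decreases (0.884 → 0.637).
Appropriate when false negatives are costly — here, discarding a layout that would have improved conversions — lost revenue.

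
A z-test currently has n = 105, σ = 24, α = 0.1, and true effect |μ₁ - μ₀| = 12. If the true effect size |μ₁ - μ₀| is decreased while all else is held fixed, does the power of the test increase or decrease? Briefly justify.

Power decreases: a smaller true effect decreases the non-centrality λ = |μ₁ - μ₀|/(σ/√n).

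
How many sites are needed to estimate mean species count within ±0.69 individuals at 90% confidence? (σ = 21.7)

n = (z*σ/E)² = (1.645×21.7/0.69)² = 2676.4 → n = 2677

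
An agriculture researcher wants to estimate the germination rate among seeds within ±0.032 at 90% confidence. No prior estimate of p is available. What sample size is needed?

Conservative approach: use p = 0.5 (maximizes p(1-p) = 0.25). n = z²(0.25)/E² = 1.645²×0.25/0.032² = 660.7 → n = 661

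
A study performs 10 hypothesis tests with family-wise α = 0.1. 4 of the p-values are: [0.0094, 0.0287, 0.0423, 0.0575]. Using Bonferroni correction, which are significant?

Bonferroni α = 0.1/10 = 0.01. Significant p-values: [0.0094]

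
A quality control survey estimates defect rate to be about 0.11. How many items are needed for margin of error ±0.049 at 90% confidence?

n = z²p(1-p)/E² = 1.645²×0.11×0.89/0.049² = 110.3 → n = 111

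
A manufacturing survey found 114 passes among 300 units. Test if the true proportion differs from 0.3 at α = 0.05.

p̂ = 0.38, p₀ = 0.3. z = (p̂ - p₀)/√(p₀(1-p₀)/n) = 3.024. Critical: ±1.96. Reject H₀.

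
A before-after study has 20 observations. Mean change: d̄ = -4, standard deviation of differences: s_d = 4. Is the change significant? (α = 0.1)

t = d̄/(s_d/√n) = -4/(4/√20) = -4.472. df = 19, critical t = ±1.729. Reject H₀.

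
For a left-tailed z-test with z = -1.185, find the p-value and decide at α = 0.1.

p = P(Z < -1.185) = Φ(-1.185) ≈ 0.118. Since p ≥ 0.1, fail to reject H₀ (not significant) at α = 0.1.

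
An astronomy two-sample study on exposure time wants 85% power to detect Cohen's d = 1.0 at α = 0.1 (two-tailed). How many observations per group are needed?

z_{α/2} = 1.645, z_β = Φ⁻¹(0.85) = 1.036. For large effect (d = 1.0): n per group = 2(z_{α/2} + z_β)²/d² = 2(1.645 + 1.036)²/1.0² = 14.4 → 15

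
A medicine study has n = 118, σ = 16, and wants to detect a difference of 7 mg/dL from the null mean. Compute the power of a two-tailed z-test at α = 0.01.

SE = σ/√n = 16/√118 = 1.473. Non-centrality λ = d/SE = 7/1.473 = 4.752. Power ≈ Φ(λ - z_{α/2}) = Φ(4.752 - 2.576) = Φ(2.176) = 0.985.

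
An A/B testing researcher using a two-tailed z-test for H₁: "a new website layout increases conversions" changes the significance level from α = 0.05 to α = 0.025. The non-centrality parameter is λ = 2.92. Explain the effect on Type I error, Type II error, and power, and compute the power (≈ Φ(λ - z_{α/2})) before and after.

Decreasing α from 0.05 to 0.025:
• Type I error rate decreases (α is the Type I rate by definition).
• Critical value moves from z_{α/2} = 1.96 to 2.241, so power = Φ(λ - z_{α/2}) goes from Φ(2.92 - 1.96) = 0.831 to Φ(2.92 - 2.241) = 0.751.
• Type II error rate β = 1 - power therefore increases (0.169 → 0.249).
Appropriate when false positives are costly — here, rolling out a layout that doesn't actually help — wasted engineering effort.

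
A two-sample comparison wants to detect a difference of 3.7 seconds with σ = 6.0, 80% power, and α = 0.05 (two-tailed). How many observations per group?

n per group = 2(z_α/2 + z_β)²σ²/d² = 2×(1.96 + 0.84)²×6.0²/3.7² = 41.2 → n = 42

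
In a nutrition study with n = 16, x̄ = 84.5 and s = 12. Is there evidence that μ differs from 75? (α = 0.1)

t = (x̄ - μ₀)/(s/√n) = (84.5 - 75)/(12/√16) = 3.167. df = 15, critical t = ±1.753. Reject H₀.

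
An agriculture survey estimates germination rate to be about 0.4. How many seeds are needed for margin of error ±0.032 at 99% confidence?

n = z²p(1-p)/E² = 2.576²×0.4×0.6/0.032² = 1555.3 → n = 1556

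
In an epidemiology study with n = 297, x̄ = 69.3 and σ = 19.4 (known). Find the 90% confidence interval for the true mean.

CI = x̄ ± z*(σ/√n) = 69.3 ± 1.645(19.4/√297) = 69.3 ± 1.85 = (67.45, 71.15)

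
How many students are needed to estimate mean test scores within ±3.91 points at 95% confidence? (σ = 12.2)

n = (z*σ/E)² = (1.96×12.2/3.91)² = 37.4 → n = 38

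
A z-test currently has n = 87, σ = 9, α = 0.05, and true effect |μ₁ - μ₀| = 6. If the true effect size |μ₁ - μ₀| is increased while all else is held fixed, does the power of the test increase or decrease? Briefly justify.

Power increases: a larger true effect increases the non-centrality λ = |μ₁ - μ₀|/(σ/√n).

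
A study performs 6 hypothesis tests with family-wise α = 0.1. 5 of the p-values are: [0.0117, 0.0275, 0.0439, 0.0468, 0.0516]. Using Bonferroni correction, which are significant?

Bonferroni α = 0.1/6 = 0.01667. Significant p-values: [0.0117]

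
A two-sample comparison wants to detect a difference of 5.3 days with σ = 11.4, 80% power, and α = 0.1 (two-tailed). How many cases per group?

n per group = 2(z_α/2 + z_β)²σ²/d² = 2×(1.645 + 0.84)²×11.4²/5.3² = 57.1 → n = 58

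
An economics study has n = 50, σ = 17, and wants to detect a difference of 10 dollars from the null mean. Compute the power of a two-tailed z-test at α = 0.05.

SE = σ/√n = 17/√50 = 2.404. Non-centrality λ = d/SE = 10/2.404 = 4.159. Power ≈ Φ(λ - z_{α/2}) = Φ(4.159 - 1.96) = Φ(2.199) = 0.986.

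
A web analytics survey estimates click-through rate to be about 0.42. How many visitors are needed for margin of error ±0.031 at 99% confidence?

n = z²p(1-p)/E² = 2.576²×0.42×0.58/0.031² = 1682.1 → n = 1683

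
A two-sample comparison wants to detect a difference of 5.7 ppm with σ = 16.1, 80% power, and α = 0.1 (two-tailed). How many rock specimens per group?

n per group = 2(z_α/2 + z_β)²σ²/d² = 2×(1.645 + 0.84)²×16.1²/5.7² = 98.5 → n = 99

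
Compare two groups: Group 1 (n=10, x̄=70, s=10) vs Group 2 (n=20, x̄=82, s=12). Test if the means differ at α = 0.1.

Pooled sp = 11.4. t = -2.719, df = 28. Critical t = ±1.701. Reject H₀.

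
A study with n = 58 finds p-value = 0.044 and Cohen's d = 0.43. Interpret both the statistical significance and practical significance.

Statistically significant (p = 0.044 < 0.05). Cohen's d = 0.43 indicates a small effect size. Both statistical and practical significance should be considered.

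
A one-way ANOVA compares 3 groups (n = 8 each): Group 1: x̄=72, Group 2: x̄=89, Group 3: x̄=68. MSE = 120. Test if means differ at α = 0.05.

Grand mean = 76.33. SS_between = 1989.33, MS_between = 994.67. F = 8.289, F_crit ≈ 3.467. Reject H₀.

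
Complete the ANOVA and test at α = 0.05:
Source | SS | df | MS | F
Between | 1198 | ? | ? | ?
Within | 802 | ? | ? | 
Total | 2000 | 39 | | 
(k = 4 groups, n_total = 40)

df_between = 3, df_within = 36. MS_between = 399.33, MS_within = 22.28. F = 17.925, F_crit ≈ 2.866. Reject H₀.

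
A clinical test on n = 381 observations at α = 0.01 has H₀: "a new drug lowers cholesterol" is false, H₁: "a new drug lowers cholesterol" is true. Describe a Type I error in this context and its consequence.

Type I error: rejecting H₀ when it is true — concluding that a new drug lowers cholesterol when in fact it is not. Consequence: approving an ineffective drug — patients take a useless medication and may skip effective alternatives.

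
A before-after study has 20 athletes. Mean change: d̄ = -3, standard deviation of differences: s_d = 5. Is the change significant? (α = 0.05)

t = d̄/(s_d/√n) = -3/(5/√20) = -2.683. df = 19, critical t = ±2.093. Reject H₀.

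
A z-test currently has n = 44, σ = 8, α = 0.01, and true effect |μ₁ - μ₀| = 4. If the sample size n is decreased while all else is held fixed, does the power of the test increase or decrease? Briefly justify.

Power decreases: a smaller n inflates the standard error σ/√n, pulling the sampling distribution under H₁ back toward the critical value.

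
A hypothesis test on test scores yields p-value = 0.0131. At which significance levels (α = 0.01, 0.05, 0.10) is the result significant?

p = 0.0131. Significant at: α = 0.05, 0.1.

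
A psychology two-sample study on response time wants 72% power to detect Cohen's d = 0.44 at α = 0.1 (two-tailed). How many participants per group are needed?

z_{α/2} = 1.645, z_β = Φ⁻¹(0.72) = 0.583. For small effect (d = 0.44): n per group = 2(z_{α/2} + z_β)²/d² = 2(1.645 + 0.583)²/0.44² = 51.3 → 52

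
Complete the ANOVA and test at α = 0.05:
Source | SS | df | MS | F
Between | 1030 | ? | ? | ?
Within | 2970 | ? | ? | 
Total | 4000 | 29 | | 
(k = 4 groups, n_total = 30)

df_between = 3, df_within = 26. MS_between = 343.33, MS_within = 114.23. F = 3.006, F_crit ≈ 2.975. Reject H₀.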